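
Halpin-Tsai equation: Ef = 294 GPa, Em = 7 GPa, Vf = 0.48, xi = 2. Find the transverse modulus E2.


eta = (Ef/Em - 1)/(Ef/Em + xi) = (42.0 - 1)/(42.0 + 2) = 0.9318
E2 = Em*(1+xi*eta*Vf)/(1-eta*Vf) = 23.99 GPa

23.99 GPa


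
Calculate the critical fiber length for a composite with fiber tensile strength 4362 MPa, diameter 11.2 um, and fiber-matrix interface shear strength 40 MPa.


Lc = sigma_f * d / (2 * tau_i) = 4362 * 11.2 / (2 * 40) = 610.7 um

610.7 um


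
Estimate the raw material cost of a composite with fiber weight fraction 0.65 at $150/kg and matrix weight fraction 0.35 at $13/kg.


Cost = cost_f*Wf + cost_m*Wm = 150*0.65 + 13*0.35 = $102.05/kg

$102.05/kg


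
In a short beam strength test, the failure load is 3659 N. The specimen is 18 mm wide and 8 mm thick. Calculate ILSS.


ILSS = 3F/(4bh) = 3*3659/(4*18*8) = 19.06 MPa

19.06 MPa


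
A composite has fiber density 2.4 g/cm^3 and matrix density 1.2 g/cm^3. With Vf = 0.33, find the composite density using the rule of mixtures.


rho_c = rho_f*Vf + rho_m*(1-Vf) = 2.4*0.33 + 1.2*0.67 = 1.596 g/cm^3

1.596 g/cm^3


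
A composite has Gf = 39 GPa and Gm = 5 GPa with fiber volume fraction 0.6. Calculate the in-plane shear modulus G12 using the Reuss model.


1/G12 = Vf/Gf + (1-Vf)/Gm = 0.6/39 + 0.4/5
G12 = 10.48 GPa

10.48 GPa


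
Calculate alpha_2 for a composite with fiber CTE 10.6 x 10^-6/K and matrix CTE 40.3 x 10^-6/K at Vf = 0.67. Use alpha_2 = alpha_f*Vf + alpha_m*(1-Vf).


alpha_2 = alpha_f*Vf + alpha_m*(1-Vf) = 10.6*0.67 + 40.3*0.33 = 20.4 x 10^-6/K

20.4 x 10^-6/K


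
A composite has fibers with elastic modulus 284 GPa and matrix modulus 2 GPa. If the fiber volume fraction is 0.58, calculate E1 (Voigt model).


E1 = Ef*Vf + Em*(1-Vf) = 284*0.58 + 2*0.42 = 165.56 GPa

165.56 GPa


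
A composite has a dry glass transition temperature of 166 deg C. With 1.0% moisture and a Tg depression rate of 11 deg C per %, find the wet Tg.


Tg_wet = Tg_dry - k*moisture = 166 - 11*1.0 = 155.0 deg C

155.0 deg C


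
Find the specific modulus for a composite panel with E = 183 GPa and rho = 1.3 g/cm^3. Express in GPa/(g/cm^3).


Specific stiffness = E/rho = 183/1.3 = 140.8 GPa/(g/cm^3)

140.8 GPa/(g/cm^3)


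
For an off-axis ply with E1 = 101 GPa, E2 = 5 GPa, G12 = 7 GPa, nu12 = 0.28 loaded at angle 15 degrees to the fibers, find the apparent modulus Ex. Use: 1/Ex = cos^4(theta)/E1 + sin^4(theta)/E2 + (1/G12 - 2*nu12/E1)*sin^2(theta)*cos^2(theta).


cos^4(15) = 0.870513, sin^4(15) = 0.004487, sin^2(15)*cos^2(15) = 0.0625
1/G12 - 2*nu12/E1 = 1/7 - 2*0.28/101 = 0.137313 GPa^-1
1/Ex = 0.870513/101 + 0.004487/5 + 0.137313*0.0625 = 0.0180984 GPa^-1
Ex = 55.25 GPa

55.25 GPa


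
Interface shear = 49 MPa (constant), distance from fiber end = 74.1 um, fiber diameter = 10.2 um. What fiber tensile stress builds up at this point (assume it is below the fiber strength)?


Force balance: sigma_f * (pi*d^2/4) = tau * (pi*d) * x  ->  sigma_f = 4 * tau * x / d
sigma_f = 4 * 49 * 74.1 / 10.2 = 1423.9 MPa

1423.9 MPa


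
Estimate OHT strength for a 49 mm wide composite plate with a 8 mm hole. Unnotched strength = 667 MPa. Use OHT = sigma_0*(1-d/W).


OHT = sigma_0*(1-d/W) = 667*(1-8/49) = 558.1 MPa

558.1 MPa


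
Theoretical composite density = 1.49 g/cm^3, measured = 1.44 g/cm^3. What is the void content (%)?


Void% = (rho_theo - rho_actual)/rho_theo * 100 = (1.49 - 1.44)/1.49 * 100 = 3.36%

3.36%


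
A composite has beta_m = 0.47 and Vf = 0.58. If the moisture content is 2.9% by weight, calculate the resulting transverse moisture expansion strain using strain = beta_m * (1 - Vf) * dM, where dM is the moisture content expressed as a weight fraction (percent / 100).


dM = 2.9/100 = 0.029
strain = beta_m * (1-Vf) * dM = 0.47 * 0.42 * 0.029 = 0.0057246

0.0057246


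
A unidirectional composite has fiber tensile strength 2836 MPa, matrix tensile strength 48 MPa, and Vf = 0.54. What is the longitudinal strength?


sigma_1 = sigma_f*Vf + sigma_m*(1-Vf) = 2836*0.54 + 48*0.46 = 1553.5 MPa

1553.5 MPa


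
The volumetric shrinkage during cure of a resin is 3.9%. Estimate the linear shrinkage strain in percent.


Linear shrinkage ≈ vol_shrink/3 = 3.9/3 = 1.3%

1.3%


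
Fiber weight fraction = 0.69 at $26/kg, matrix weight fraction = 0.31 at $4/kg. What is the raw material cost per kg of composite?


Cost = cost_f*Wf + cost_m*Wm = 26*0.69 + 4*0.31 = $19.18/kg

$19.18/kg


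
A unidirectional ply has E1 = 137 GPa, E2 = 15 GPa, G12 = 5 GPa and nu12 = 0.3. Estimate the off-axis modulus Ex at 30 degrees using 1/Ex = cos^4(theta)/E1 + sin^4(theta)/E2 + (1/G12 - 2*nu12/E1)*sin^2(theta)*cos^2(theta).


cos^4(30) = 0.5625, sin^4(30) = 0.0625, sin^2(30)*cos^2(30) = 0.1875
1/G12 - 2*nu12/E1 = 1/5 - 2*0.3/137 = 0.19562 GPa^-1
1/Ex = 0.5625/137 + 0.0625/15 + 0.19562*0.1875 = 0.0449513 GPa^-1
Ex = 22.25 GPa

22.25 GPa


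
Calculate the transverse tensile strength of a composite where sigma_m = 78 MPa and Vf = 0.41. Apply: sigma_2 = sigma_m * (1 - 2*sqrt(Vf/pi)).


factor = 1 - 2*sqrt(0.41/pi) = 0.2775
sigma_2 = 78 * 0.2775 = 21.64 MPa

21.64 MPa


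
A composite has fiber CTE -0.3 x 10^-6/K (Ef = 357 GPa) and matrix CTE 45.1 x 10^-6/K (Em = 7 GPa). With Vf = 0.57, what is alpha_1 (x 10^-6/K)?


E1 = Ef*Vf + Em*(1-Vf) = 206.5
alpha_1 = (alpha_f*Ef*Vf + alpha_m*Em*(1-Vf))/E1 = 0.36 x 10^-6/K

0.36 x 10^-6/K


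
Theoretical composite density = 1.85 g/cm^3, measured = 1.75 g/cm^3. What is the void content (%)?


Void% = (rho_theo - rho_actual)/rho_theo * 100 = (1.85 - 1.75)/1.85 * 100 = 5.41%

5.41%


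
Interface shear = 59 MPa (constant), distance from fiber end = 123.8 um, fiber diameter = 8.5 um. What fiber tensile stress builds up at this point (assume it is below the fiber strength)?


Force balance: sigma_f * (pi*d^2/4) = tau * (pi*d) * x  ->  sigma_f = 4 * tau * x / d
sigma_f = 4 * 59 * 123.8 / 8.5 = 3437.3 MPa

3437.3 MPa


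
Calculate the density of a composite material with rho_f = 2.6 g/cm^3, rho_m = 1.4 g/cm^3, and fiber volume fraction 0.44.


rho_c = rho_f*Vf + rho_m*(1-Vf) = 2.6*0.44 + 1.4*0.56 = 1.928 g/cm^3

1.928 g/cm^3


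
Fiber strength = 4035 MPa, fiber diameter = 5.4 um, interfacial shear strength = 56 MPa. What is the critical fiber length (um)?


Lc = sigma_f * d / (2 * tau_i) = 4035 * 5.4 / (2 * 56) = 194.5 um

194.5 um


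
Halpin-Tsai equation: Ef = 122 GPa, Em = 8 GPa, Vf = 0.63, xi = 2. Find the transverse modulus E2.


eta = (Ef/Em - 1)/(Ef/Em + xi) = (15.25 - 1)/(15.25 + 2) = 0.8261
E2 = Em*(1+xi*eta*Vf)/(1-eta*Vf) = 34.05 GPa

34.05 GPa


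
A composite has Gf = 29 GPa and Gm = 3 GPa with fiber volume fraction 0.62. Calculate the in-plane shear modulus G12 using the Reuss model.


1/G12 = Vf/Gf + (1-Vf)/Gm = 0.62/29 + 0.38/3
G12 = 6.75 GPa

6.75 GPa


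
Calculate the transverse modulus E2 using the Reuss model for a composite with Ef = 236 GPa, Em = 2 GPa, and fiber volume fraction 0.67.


1/E2 = Vf/Ef + (1-Vf)/Em = 0.67/236 + 0.33/2
E2 = 5.96 GPa

5.96 GPa


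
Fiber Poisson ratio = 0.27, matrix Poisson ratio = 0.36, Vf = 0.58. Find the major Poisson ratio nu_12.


nu_12 = nu_f*Vf + nu_m*(1-Vf) = 0.27*0.58 + 0.36*0.42 = 0.3078

0.3078


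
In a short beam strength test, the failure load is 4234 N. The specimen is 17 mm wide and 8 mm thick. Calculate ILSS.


ILSS = 3F/(4bh) = 3*4234/(4*17*8) = 23.35 MPa

23.35 MPa


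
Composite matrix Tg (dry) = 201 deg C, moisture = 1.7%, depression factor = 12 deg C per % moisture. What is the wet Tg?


Tg_wet = Tg_dry - k*moisture = 201 - 12*1.7 = 180.6 deg C

180.6 deg C


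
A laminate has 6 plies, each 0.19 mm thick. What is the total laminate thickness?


h = n * t_ply = 6 * 0.19 = 1.14 mm

1.14 mm


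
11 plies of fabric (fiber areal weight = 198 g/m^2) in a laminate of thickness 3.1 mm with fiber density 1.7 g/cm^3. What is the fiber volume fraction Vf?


Vf = n * FAW / (rho_f * h * 1000) = 11 * 198 / (1.7 * 3.1 * 1000) = 0.4133

0.4133


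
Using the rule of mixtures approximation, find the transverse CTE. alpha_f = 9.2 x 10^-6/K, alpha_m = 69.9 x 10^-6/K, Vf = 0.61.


alpha_2 = alpha_f*Vf + alpha_m*(1-Vf) = 9.2*0.61 + 69.9*0.39 = 32.9 x 10^-6/K

32.9 x 10^-6/K


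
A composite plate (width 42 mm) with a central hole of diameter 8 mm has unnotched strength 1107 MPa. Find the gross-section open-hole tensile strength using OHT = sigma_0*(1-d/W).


OHT = sigma_0*(1-d/W) = 1107*(1-8/42) = 896.1 MPa

896.1 MPa


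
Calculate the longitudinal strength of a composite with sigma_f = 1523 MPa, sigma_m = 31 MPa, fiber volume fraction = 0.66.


sigma_1 = sigma_f*Vf + sigma_m*(1-Vf) = 1523*0.66 + 31*0.34 = 1015.7 MPa

1015.7 MPa


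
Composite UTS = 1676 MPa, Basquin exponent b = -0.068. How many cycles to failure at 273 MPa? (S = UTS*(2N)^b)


N = 0.5 * (S/UTS)^(1/b) = 0.5 * (273/1676)^(1/-0.068) = 1.9447e+11 cycles

1.9447e+11 cycles


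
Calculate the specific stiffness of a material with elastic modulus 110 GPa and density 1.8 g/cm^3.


Specific stiffness = E/rho = 110/1.8 = 61.1 GPa/(g/cm^3)

61.1 GPa/(g/cm^3)


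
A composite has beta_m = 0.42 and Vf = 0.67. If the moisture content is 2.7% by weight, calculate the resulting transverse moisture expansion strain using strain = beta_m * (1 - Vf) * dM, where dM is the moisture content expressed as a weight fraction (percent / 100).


dM = 2.7/100 = 0.027
strain = beta_m * (1-Vf) * dM = 0.42 * 0.33 * 0.027 = 0.0037422

0.0037422


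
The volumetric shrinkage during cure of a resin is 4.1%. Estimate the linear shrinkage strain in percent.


Linear shrinkage ≈ vol_shrink/3 = 4.1/3 = 1.367%

1.367%


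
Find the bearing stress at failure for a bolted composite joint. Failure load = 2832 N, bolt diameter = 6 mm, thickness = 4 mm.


sigma_br = F/(d*h) = 2832/(6*4) = 118.0 MPa

118.0 MPa


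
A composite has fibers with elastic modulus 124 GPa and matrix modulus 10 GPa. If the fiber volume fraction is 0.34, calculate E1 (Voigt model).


E1 = Ef*Vf + Em*(1-Vf) = 124*0.34 + 10*0.66 = 48.76 GPa

48.76 GPa


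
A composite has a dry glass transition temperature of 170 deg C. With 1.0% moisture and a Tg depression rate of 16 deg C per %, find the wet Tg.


Tg_wet = Tg_dry - k*moisture = 170 - 16*1.0 = 154.0 deg C

154.0 deg C


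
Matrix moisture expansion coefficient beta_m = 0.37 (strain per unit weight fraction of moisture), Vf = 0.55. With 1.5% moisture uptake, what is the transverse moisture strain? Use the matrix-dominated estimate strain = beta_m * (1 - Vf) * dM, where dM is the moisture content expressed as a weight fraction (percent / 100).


dM = 1.5/100 = 0.015
strain = beta_m * (1-Vf) * dM = 0.37 * 0.45 * 0.015 = 0.0024975

0.0024975


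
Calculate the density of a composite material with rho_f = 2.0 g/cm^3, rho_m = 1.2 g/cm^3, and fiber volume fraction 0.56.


rho_c = rho_f*Vf + rho_m*(1-Vf) = 2.0*0.56 + 1.2*0.44 = 1.648 g/cm^3

1.648 g/cm^3


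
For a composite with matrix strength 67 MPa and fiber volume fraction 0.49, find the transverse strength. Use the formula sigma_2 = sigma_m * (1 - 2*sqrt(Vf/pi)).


factor = 1 - 2*sqrt(0.49/pi) = 0.2101
sigma_2 = 67 * 0.2101 = 14.08 MPa

14.08 MPa


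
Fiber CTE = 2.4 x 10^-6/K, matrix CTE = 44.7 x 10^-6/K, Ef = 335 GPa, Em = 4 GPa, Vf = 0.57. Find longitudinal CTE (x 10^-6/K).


E1 = Ef*Vf + Em*(1-Vf) = 192.67
alpha_1 = (alpha_f*Ef*Vf + alpha_m*Em*(1-Vf))/E1 = 2.78 x 10^-6/K

2.78 x 10^-6/K


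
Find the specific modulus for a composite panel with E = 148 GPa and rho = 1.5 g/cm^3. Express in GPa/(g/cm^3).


Specific stiffness = E/rho = 148/1.5 = 98.7 GPa/(g/cm^3)

98.7 GPa/(g/cm^3)


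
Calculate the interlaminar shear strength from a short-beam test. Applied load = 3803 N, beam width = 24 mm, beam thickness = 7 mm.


ILSS = 3F/(4bh) = 3*3803/(4*24*7) = 16.98 MPa

16.98 MPa


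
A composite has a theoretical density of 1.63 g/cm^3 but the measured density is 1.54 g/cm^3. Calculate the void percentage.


Void% = (rho_theo - rho_actual)/rho_theo * 100 = (1.63 - 1.54)/1.63 * 100 = 5.52%

5.52%


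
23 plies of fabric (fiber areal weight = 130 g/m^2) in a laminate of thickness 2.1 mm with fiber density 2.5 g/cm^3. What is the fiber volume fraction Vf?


Vf = n * FAW / (rho_f * h * 1000) = 23 * 130 / (2.5 * 2.1 * 1000) = 0.5695

0.5695


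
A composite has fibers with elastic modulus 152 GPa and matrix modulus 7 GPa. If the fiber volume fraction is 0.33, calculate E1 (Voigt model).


E1 = Ef*Vf + Em*(1-Vf) = 152*0.33 + 7*0.67 = 54.85 GPa

54.85 GPa


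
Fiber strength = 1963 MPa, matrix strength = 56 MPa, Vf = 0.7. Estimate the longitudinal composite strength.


sigma_1 = sigma_f*Vf + sigma_m*(1-Vf) = 1963*0.7 + 56*0.3 = 1390.9 MPa

1390.9 MPa


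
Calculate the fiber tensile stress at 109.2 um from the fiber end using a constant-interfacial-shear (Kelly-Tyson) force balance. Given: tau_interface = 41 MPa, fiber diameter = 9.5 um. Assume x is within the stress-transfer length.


Force balance: sigma_f * (pi*d^2/4) = tau * (pi*d) * x  ->  sigma_f = 4 * tau * x / d
sigma_f = 4 * 41 * 109.2 / 9.5 = 1885.1 MPa

1885.1 MPa


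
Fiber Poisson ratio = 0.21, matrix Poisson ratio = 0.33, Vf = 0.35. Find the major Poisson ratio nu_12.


nu_12 = nu_f*Vf + nu_m*(1-Vf) = 0.21*0.35 + 0.33*0.65 = 0.288

0.288


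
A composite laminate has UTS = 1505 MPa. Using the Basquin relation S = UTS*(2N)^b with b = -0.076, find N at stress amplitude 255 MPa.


N = 0.5 * (S/UTS)^(1/b) = 0.5 * (255/1505)^(1/-0.076) = 6.9768e+09 cycles

6.9768e+09 cycles


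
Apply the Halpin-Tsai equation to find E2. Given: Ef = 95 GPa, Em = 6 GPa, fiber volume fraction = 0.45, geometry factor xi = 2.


eta = (Ef/Em - 1)/(Ef/Em + xi) = (15.8333 - 1)/(15.8333 + 2) = 0.8318
E2 = Em*(1+xi*eta*Vf)/(1-eta*Vf) = 16.77 GPa

16.77 GPa


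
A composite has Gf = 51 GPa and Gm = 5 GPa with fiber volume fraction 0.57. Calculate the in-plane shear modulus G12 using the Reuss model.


1/G12 = Vf/Gf + (1-Vf)/Gm = 0.57/51 + 0.43/5
G12 = 10.29 GPa

10.29 GPa


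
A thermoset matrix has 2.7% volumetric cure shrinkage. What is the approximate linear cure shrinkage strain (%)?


Linear shrinkage ≈ vol_shrink/3 = 2.7/3 = 0.9%

0.9%


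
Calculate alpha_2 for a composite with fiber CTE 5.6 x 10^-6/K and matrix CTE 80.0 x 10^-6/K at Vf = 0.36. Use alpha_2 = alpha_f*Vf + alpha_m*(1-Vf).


alpha_2 = alpha_f*Vf + alpha_m*(1-Vf) = 5.6*0.36 + 80.0*0.64 = 53.2 x 10^-6/K

53.2 x 10^-6/K


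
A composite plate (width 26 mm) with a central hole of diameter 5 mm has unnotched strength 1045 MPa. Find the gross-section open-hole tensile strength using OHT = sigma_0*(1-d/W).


OHT = sigma_0*(1-d/W) = 1045*(1-5/26) = 844.0 MPa

844.0 MPa


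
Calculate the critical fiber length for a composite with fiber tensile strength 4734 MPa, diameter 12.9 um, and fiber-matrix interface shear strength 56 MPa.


Lc = sigma_f * d / (2 * tau_i) = 4734 * 12.9 / (2 * 56) = 545.3 um

545.3 um


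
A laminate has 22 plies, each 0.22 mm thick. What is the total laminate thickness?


h = n * t_ply = 22 * 0.22 = 4.84 mm

4.84 mm


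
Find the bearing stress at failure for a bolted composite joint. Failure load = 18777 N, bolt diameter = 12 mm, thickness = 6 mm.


sigma_br = F/(d*h) = 18777/(12*6) = 260.8 MPa

260.8 MPa


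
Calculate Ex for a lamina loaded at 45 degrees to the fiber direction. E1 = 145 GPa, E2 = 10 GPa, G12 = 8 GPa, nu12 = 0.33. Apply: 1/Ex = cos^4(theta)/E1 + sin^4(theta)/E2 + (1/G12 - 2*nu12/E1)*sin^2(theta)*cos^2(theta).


cos^4(45) = 0.25, sin^4(45) = 0.25, sin^2(45)*cos^2(45) = 0.25
1/G12 - 2*nu12/E1 = 1/8 - 2*0.33/145 = 0.120448 GPa^-1
1/Ex = 0.25/145 + 0.25/10 + 0.120448*0.25 = 0.0568362 GPa^-1
Ex = 17.59 GPa

17.59 GPa


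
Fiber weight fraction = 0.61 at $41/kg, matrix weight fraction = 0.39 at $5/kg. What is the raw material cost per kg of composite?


Cost = cost_f*Wf + cost_m*Wm = 41*0.61 + 5*0.39 = $26.96/kg

$26.96/kg


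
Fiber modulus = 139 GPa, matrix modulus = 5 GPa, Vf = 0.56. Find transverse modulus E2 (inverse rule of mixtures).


1/E2 = Vf/Ef + (1-Vf)/Em = 0.56/139 + 0.44/5
E2 = 10.87 GPa

10.87 GPa


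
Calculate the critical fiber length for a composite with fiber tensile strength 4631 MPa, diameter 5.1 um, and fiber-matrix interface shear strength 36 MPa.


Lc = sigma_f * d / (2 * tau_i) = 4631 * 5.1 / (2 * 36) = 328.0 um

328.0 um


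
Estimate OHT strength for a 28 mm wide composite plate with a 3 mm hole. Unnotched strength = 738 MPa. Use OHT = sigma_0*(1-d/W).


OHT = sigma_0*(1-d/W) = 738*(1-3/28) = 658.9 MPa

658.9 MPa


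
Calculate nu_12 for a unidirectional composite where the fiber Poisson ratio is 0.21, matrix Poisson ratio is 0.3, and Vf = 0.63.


nu_12 = nu_f*Vf + nu_m*(1-Vf) = 0.21*0.63 + 0.3*0.37 = 0.2433

0.2433


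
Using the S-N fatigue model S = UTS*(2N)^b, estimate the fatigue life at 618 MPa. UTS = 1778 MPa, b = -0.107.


N = 0.5 * (S/UTS)^(1/b) = 0.5 * (618/1778)^(1/-0.107) = 9731.0466 cycles

9731.0466 cycles


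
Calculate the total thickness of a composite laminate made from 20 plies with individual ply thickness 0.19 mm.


h = n * t_ply = 20 * 0.19 = 3.8 mm

3.8 mm


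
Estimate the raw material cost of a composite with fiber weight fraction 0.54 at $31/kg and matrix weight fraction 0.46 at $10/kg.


Cost = cost_f*Wf + cost_m*Wm = 31*0.54 + 10*0.46 = $21.34/kg

$21.34/kg


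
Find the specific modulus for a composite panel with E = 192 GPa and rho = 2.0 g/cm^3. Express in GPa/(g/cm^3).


Specific stiffness = E/rho = 192/2.0 = 96.0 GPa/(g/cm^3)

96.0 GPa/(g/cm^3)


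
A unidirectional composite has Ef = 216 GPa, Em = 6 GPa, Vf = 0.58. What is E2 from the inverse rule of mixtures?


1/E2 = Vf/Ef + (1-Vf)/Em = 0.58/216 + 0.42/6
E2 = 13.76 GPa

13.76 GPa


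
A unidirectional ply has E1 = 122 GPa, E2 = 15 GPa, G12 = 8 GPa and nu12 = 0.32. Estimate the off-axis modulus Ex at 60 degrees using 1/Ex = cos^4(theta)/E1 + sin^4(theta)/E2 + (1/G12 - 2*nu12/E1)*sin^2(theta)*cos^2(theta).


cos^4(60) = 0.0625, sin^4(60) = 0.5625, sin^2(60)*cos^2(60) = 0.1875
1/G12 - 2*nu12/E1 = 1/8 - 2*0.32/122 = 0.119754 GPa^-1
1/Ex = 0.0625/122 + 0.5625/15 + 0.119754*0.1875 = 0.0604662 GPa^-1
Ex = 16.54 GPa

16.54 GPa


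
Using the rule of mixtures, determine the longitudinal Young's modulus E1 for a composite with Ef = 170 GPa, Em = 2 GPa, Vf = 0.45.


E1 = Ef*Vf + Em*(1-Vf) = 170*0.45 + 2*0.55 = 77.6 GPa

77.6 GPa


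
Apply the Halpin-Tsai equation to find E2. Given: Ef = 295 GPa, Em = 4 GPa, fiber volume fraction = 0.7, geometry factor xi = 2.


eta = (Ef/Em - 1)/(Ef/Em + xi) = (73.75 - 1)/(73.75 + 2) = 0.9604
E2 = Em*(1+xi*eta*Vf)/(1-eta*Vf) = 28.62 GPa

28.62 GPa


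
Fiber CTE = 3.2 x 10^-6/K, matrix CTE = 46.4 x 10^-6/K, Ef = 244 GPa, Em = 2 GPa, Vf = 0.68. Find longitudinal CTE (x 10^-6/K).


E1 = Ef*Vf + Em*(1-Vf) = 166.56
alpha_1 = (alpha_f*Ef*Vf + alpha_m*Em*(1-Vf))/E1 = 3.37 x 10^-6/K

3.37 x 10^-6/K


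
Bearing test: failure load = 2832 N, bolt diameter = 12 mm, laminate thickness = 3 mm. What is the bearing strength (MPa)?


sigma_br = F/(d*h) = 2832/(12*3) = 78.7 MPa

78.7 MPa


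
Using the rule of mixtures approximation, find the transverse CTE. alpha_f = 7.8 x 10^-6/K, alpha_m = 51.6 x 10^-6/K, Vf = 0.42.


alpha_2 = alpha_f*Vf + alpha_m*(1-Vf) = 7.8*0.42 + 51.6*0.58 = 33.2 x 10^-6/K

33.2 x 10^-6/K


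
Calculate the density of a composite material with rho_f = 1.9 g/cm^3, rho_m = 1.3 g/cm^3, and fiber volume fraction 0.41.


rho_c = rho_f*Vf + rho_m*(1-Vf) = 1.9*0.41 + 1.3*0.59 = 1.546 g/cm^3

1.546 g/cm^3


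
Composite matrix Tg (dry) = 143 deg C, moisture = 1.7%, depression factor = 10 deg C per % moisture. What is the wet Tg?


Tg_wet = Tg_dry - k*moisture = 143 - 10*1.7 = 126.0 deg C

126.0 deg C


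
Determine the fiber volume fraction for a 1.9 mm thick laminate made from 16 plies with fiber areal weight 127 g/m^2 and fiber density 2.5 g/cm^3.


Vf = n * FAW / (rho_f * h * 1000) = 16 * 127 / (2.5 * 1.9 * 1000) = 0.4278

0.4278


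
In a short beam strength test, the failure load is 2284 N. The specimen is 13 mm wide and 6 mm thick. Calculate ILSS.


ILSS = 3F/(4bh) = 3*2284/(4*13*6) = 21.96 MPa

21.96 MPa


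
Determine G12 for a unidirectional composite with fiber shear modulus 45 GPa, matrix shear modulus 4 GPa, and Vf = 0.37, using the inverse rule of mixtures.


1/G12 = Vf/Gf + (1-Vf)/Gm = 0.37/45 + 0.63/4
G12 = 6.03 GPa

6.03 GPa


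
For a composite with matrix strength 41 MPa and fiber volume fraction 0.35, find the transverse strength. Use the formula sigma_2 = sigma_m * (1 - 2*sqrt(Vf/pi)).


factor = 1 - 2*sqrt(0.35/pi) = 0.3324
sigma_2 = 41 * 0.3324 = 13.63 MPa

13.63 MPa


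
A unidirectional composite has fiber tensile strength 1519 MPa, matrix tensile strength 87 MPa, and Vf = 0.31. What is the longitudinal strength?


sigma_1 = sigma_f*Vf + sigma_m*(1-Vf) = 1519*0.31 + 87*0.69 = 530.9 MPa

530.9 MPa


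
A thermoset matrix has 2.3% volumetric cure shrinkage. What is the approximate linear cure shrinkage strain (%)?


Linear shrinkage ≈ vol_shrink/3 = 2.3/3 = 0.767%

0.767%


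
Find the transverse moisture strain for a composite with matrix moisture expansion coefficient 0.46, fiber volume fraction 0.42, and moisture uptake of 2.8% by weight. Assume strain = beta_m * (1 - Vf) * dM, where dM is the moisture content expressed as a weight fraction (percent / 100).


dM = 2.8/100 = 0.028
strain = beta_m * (1-Vf) * dM = 0.46 * 0.58 * 0.028 = 0.0074704

0.0074704


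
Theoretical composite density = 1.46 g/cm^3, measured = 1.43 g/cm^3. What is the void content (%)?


Void% = (rho_theo - rho_actual)/rho_theo * 100 = (1.46 - 1.43)/1.46 * 100 = 2.05%

2.05%


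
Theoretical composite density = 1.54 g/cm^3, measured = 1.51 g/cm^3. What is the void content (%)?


Void% = (rho_theo - rho_actual)/rho_theo * 100 = (1.54 - 1.51)/1.54 * 100 = 1.95%

1.95%


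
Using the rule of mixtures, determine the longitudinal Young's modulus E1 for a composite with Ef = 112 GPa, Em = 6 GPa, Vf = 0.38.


E1 = Ef*Vf + Em*(1-Vf) = 112*0.38 + 6*0.62 = 46.28 GPa

46.28 GPa


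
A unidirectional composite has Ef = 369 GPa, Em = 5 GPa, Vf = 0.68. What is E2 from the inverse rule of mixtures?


1/E2 = Vf/Ef + (1-Vf)/Em = 0.68/369 + 0.32/5
E2 = 15.19 GPa

15.19 GPa


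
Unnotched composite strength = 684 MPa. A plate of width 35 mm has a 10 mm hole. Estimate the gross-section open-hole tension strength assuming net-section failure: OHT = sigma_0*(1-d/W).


OHT = sigma_0*(1-d/W) = 684*(1-10/35) = 488.6 MPa

488.6 MPa


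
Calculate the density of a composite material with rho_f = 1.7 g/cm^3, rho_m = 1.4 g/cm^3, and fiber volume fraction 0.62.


rho_c = rho_f*Vf + rho_m*(1-Vf) = 1.7*0.62 + 1.4*0.38 = 1.586 g/cm^3

1.586 g/cm^3


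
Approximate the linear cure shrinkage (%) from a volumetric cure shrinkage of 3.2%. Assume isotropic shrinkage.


Linear shrinkage ≈ vol_shrink/3 = 3.2/3 = 1.067%

1.067%


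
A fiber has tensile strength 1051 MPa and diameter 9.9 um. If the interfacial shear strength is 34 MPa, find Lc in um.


Lc = sigma_f * d / (2 * tau_i) = 1051 * 9.9 / (2 * 34) = 153.0 um

153.0 um


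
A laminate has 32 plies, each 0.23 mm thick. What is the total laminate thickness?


h = n * t_ply = 32 * 0.23 = 7.36 mm

7.36 mm


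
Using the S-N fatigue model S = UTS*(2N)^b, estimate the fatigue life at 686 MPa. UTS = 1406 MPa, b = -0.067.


N = 0.5 * (S/UTS)^(1/b) = 0.5 * (686/1406)^(1/-0.067) = 22419.6991 cycles

22419.6991 cycles


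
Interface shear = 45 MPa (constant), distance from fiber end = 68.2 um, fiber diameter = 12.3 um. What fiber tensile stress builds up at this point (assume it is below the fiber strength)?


Force balance: sigma_f * (pi*d^2/4) = tau * (pi*d) * x  ->  sigma_f = 4 * tau * x / d
sigma_f = 4 * 45 * 68.2 / 12.3 = 998.0 MPa

998.0 MPa


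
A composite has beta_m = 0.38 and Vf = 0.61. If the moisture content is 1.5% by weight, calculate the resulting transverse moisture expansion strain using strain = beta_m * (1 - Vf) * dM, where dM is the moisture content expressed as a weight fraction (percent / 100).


dM = 1.5/100 = 0.015
strain = beta_m * (1-Vf) * dM = 0.38 * 0.39 * 0.015 = 0.002223

0.002223


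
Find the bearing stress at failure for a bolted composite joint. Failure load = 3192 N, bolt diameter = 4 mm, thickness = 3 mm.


sigma_br = F/(d*h) = 3192/(4*3) = 266.0 MPa

266.0 MPa


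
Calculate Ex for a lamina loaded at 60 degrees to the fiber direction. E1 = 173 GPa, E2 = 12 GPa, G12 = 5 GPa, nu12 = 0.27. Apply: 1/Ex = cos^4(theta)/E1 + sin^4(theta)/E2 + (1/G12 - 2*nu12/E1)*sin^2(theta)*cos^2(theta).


cos^4(60) = 0.0625, sin^4(60) = 0.5625, sin^2(60)*cos^2(60) = 0.1875
1/G12 - 2*nu12/E1 = 1/5 - 2*0.27/173 = 0.196879 GPa^-1
1/Ex = 0.0625/173 + 0.5625/12 + 0.196879*0.1875 = 0.084151 GPa^-1
Ex = 11.88 GPa

11.88 GPa


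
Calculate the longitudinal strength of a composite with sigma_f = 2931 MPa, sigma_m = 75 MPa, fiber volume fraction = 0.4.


sigma_1 = sigma_f*Vf + sigma_m*(1-Vf) = 2931*0.4 + 75*0.6 = 1217.4 MPa

1217.4 MPa


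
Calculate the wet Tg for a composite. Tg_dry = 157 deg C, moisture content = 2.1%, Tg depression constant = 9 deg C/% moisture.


Tg_wet = Tg_dry - k*moisture = 157 - 9*2.1 = 138.1 deg C

138.1 deg C


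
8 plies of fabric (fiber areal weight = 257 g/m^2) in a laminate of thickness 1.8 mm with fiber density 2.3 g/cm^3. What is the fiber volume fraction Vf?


Vf = n * FAW / (rho_f * h * 1000) = 8 * 257 / (2.3 * 1.8 * 1000) = 0.4966

0.4966


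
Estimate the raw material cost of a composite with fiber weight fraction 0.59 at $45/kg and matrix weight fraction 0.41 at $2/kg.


Cost = cost_f*Wf + cost_m*Wm = 45*0.59 + 2*0.41 = $27.37/kg

$27.37/kg


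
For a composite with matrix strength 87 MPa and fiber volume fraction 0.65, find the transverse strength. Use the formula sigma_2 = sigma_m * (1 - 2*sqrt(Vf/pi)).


factor = 1 - 2*sqrt(0.65/pi) = 0.0903
sigma_2 = 87 * 0.0903 = 7.85 MPa

7.85 MPa


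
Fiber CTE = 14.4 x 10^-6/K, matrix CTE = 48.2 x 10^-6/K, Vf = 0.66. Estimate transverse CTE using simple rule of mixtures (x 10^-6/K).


alpha_2 = alpha_f*Vf + alpha_m*(1-Vf) = 14.4*0.66 + 48.2*0.34 = 25.9 x 10^-6/K

25.9 x 10^-6/K


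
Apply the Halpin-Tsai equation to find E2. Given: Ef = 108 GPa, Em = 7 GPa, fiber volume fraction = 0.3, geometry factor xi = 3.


eta = (Ef/Em - 1)/(Ef/Em + xi) = (15.4286 - 1)/(15.4286 + 3) = 0.7829
E2 = Em*(1+xi*eta*Vf)/(1-eta*Vf) = 15.6 GPa

15.6 GPa


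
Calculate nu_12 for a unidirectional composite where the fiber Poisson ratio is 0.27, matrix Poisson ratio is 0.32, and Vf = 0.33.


nu_12 = nu_f*Vf + nu_m*(1-Vf) = 0.27*0.33 + 0.32*0.67 = 0.3035

0.3035


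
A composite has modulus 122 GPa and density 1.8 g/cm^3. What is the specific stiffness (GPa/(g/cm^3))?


Specific stiffness = E/rho = 122/1.8 = 67.8 GPa/(g/cm^3)

67.8 GPa/(g/cm^3)


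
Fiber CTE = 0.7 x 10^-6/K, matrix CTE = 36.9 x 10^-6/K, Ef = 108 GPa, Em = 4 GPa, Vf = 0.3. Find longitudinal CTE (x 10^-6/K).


E1 = Ef*Vf + Em*(1-Vf) = 35.2
alpha_1 = (alpha_f*Ef*Vf + alpha_m*Em*(1-Vf))/E1 = 3.58 x 10^-6/K

3.58 x 10^-6/K


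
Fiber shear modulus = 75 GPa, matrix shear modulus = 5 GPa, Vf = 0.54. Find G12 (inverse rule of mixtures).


1/G12 = Vf/Gf + (1-Vf)/Gm = 0.54/75 + 0.46/5
G12 = 10.08 GPa

10.08 GPa


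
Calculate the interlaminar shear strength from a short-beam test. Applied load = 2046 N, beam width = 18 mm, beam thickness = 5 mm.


ILSS = 3F/(4bh) = 3*2046/(4*18*5) = 17.05 MPa

17.05 MPa


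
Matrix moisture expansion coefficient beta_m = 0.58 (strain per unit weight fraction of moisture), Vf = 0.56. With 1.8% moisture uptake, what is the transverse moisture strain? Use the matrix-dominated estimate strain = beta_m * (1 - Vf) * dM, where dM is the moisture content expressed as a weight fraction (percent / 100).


dM = 1.8/100 = 0.018
strain = beta_m * (1-Vf) * dM = 0.58 * 0.44 * 0.018 = 0.0045936

0.0045936


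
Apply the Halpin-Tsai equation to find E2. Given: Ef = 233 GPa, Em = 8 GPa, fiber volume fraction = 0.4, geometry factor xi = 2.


eta = (Ef/Em - 1)/(Ef/Em + xi) = (29.125 - 1)/(29.125 + 2) = 0.9036
E2 = Em*(1+xi*eta*Vf)/(1-eta*Vf) = 21.58 GPa

21.58 GPa


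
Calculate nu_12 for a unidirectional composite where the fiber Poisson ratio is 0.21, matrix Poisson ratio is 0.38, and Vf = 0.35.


nu_12 = nu_f*Vf + nu_m*(1-Vf) = 0.21*0.35 + 0.38*0.65 = 0.3205

0.3205


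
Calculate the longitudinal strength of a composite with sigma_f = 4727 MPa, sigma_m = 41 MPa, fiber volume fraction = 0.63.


sigma_1 = sigma_f*Vf + sigma_m*(1-Vf) = 4727*0.63 + 41*0.37 = 2993.2 MPa

2993.2 MPa


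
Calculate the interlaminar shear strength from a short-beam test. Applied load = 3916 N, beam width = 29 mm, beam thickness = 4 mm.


ILSS = 3F/(4bh) = 3*3916/(4*29*4) = 25.32 MPa

25.32 MPa


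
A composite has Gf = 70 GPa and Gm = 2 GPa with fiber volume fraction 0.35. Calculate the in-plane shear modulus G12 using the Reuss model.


1/G12 = Vf/Gf + (1-Vf)/Gm = 0.35/70 + 0.65/2
G12 = 3.03 GPa

3.03 GPa


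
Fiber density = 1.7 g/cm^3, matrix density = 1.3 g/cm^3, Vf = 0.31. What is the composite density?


rho_c = rho_f*Vf + rho_m*(1-Vf) = 1.7*0.31 + 1.3*0.69 = 1.424 g/cm^3

1.424 g/cm^3


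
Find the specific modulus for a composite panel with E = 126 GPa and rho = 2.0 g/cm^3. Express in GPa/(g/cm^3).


Specific stiffness = E/rho = 126/2.0 = 63.0 GPa/(g/cm^3)

63.0 GPa/(g/cm^3)


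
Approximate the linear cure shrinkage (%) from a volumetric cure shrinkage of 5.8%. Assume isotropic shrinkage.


Linear shrinkage ≈ vol_shrink/3 = 5.8/3 = 1.933%

1.933%


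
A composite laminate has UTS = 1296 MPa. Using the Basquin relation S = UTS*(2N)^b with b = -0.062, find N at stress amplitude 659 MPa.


N = 0.5 * (S/UTS)^(1/b) = 0.5 * (659/1296)^(1/-0.062) = 27313.8360 cycles

27313.8360 cycles


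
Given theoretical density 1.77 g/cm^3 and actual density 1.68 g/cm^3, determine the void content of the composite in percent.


Void% = (rho_theo - rho_actual)/rho_theo * 100 = (1.77 - 1.68)/1.77 * 100 = 5.08%

5.08%


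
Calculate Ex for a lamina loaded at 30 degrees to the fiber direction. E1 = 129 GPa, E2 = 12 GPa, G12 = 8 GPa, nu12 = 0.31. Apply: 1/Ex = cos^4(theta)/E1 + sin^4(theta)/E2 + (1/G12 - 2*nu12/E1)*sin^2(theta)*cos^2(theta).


cos^4(30) = 0.5625, sin^4(30) = 0.0625, sin^2(30)*cos^2(30) = 0.1875
1/G12 - 2*nu12/E1 = 1/8 - 2*0.31/129 = 0.120194 GPa^-1
1/Ex = 0.5625/129 + 0.0625/12 + 0.120194*0.1875 = 0.0321051 GPa^-1
Ex = 31.15 GPa

31.15 GPa


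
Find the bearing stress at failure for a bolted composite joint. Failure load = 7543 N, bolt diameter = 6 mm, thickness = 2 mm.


sigma_br = F/(d*h) = 7543/(6*2) = 628.6 MPa

628.6 MPa


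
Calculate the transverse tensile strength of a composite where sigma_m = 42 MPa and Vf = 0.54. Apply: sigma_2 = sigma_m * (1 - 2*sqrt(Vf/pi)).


factor = 1 - 2*sqrt(0.54/pi) = 0.1708
sigma_2 = 42 * 0.1708 = 7.17 MPa

7.17 MPa


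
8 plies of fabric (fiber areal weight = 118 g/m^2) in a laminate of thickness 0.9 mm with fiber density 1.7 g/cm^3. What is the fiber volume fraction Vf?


Vf = n * FAW / (rho_f * h * 1000) = 8 * 118 / (1.7 * 0.9 * 1000) = 0.617

0.617


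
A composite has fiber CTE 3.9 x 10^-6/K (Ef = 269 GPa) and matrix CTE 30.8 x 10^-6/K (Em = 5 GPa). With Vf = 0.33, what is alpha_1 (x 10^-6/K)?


E1 = Ef*Vf + Em*(1-Vf) = 92.12
alpha_1 = (alpha_f*Ef*Vf + alpha_m*Em*(1-Vf))/E1 = 4.88 x 10^-6/K

4.88 x 10^-6/K


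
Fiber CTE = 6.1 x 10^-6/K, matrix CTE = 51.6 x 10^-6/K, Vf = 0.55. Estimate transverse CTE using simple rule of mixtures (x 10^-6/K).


alpha_2 = alpha_f*Vf + alpha_m*(1-Vf) = 6.1*0.55 + 51.6*0.45 = 26.6 x 10^-6/K

26.6 x 10^-6/K


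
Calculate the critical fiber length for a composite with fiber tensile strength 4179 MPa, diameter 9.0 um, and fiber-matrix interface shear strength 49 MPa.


Lc = sigma_f * d / (2 * tau_i) = 4179 * 9.0 / (2 * 49) = 383.8 um

383.8 um


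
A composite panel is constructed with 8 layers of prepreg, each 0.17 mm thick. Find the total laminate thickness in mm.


h = n * t_ply = 8 * 0.17 = 1.36 mm

1.36 mm


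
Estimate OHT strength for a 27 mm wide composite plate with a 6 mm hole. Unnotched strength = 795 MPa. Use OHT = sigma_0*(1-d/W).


OHT = sigma_0*(1-d/W) = 795*(1-6/27) = 618.3 MPa

618.3 MPa


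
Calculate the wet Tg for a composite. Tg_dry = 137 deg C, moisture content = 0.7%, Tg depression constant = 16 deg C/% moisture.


Tg_wet = Tg_dry - k*moisture = 137 - 16*0.7 = 125.8 deg C

125.8 deg C


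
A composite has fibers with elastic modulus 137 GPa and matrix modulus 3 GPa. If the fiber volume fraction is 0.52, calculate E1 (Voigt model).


E1 = Ef*Vf + Em*(1-Vf) = 137*0.52 + 3*0.48 = 72.68 GPa

72.68 GPa


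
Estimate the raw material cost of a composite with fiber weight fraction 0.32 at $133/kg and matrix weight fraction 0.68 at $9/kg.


Cost = cost_f*Wf + cost_m*Wm = 133*0.32 + 9*0.68 = $48.68/kg

$48.68/kg


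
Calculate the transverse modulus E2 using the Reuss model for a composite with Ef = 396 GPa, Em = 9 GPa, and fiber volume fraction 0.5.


1/E2 = Vf/Ef + (1-Vf)/Em = 0.5/396 + 0.5/9
E2 = 17.6 GPa

17.6 GPa


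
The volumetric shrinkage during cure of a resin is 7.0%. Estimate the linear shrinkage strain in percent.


Linear shrinkage ≈ vol_shrink/3 = 7.0/3 = 2.333%

2.333%


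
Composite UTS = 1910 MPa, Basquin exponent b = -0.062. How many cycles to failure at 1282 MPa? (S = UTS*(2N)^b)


N = 0.5 * (S/UTS)^(1/b) = 0.5 * (1282/1910)^(1/-0.062) = 310.1964 cycles

310.1964 cycles


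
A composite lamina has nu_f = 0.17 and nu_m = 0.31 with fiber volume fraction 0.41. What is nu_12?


nu_12 = nu_f*Vf + nu_m*(1-Vf) = 0.17*0.41 + 0.31*0.59 = 0.2526

0.2526


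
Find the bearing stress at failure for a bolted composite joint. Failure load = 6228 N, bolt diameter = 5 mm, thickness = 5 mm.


sigma_br = F/(d*h) = 6228/(5*5) = 249.1 MPa

249.1 MPa


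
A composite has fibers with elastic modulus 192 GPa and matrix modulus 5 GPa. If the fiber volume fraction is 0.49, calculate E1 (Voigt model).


E1 = Ef*Vf + Em*(1-Vf) = 192*0.49 + 5*0.51 = 96.63 GPa

96.63 GPa


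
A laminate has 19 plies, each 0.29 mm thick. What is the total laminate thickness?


h = n * t_ply = 19 * 0.29 = 5.51 mm

5.51 mm


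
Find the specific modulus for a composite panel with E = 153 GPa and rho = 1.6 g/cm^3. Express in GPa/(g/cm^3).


Specific stiffness = E/rho = 153/1.6 = 95.6 GPa/(g/cm^3)

95.6 GPa/(g/cm^3)


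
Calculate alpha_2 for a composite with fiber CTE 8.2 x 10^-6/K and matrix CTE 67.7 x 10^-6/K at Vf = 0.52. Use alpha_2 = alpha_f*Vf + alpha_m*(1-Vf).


alpha_2 = alpha_f*Vf + alpha_m*(1-Vf) = 8.2*0.52 + 67.7*0.48 = 36.8 x 10^-6/K

36.8 x 10^-6/K


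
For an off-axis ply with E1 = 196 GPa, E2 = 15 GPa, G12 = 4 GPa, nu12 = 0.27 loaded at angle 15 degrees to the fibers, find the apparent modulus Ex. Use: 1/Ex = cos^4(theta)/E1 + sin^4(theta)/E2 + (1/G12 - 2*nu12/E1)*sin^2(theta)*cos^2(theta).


cos^4(15) = 0.870513, sin^4(15) = 0.004487, sin^2(15)*cos^2(15) = 0.0625
1/G12 - 2*nu12/E1 = 1/4 - 2*0.27/196 = 0.247245 GPa^-1
1/Ex = 0.870513/196 + 0.004487/15 + 0.247245*0.0625 = 0.0201934 GPa^-1
Ex = 49.52 GPa

49.52 GPa


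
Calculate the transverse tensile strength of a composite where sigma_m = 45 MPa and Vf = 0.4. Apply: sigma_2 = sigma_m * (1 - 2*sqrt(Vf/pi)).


factor = 1 - 2*sqrt(0.4/pi) = 0.2864
sigma_2 = 45 * 0.2864 = 12.89 MPa

12.89 MPa


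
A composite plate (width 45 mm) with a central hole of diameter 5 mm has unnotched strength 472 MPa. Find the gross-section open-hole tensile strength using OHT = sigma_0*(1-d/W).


OHT = sigma_0*(1-d/W) = 472*(1-5/45) = 419.6 MPa

419.6 MPa


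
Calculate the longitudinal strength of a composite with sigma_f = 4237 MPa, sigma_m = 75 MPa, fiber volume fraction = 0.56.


sigma_1 = sigma_f*Vf + sigma_m*(1-Vf) = 4237*0.56 + 75*0.44 = 2405.7 MPa

2405.7 MPa


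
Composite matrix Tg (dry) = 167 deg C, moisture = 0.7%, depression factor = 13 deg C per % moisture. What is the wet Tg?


Tg_wet = Tg_dry - k*moisture = 167 - 13*0.7 = 157.9 deg C

157.9 deg C


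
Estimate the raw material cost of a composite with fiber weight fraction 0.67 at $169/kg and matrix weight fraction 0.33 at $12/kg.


Cost = cost_f*Wf + cost_m*Wm = 169*0.67 + 12*0.33 = $117.19/kg

$117.19/kg


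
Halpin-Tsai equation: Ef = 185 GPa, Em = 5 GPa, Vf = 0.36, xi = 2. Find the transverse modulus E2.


eta = (Ef/Em - 1)/(Ef/Em + xi) = (37.0 - 1)/(37.0 + 2) = 0.9231
E2 = Em*(1+xi*eta*Vf)/(1-eta*Vf) = 12.47 GPa

12.47 GPa


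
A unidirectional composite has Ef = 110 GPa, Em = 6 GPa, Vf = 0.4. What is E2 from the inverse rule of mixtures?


1/E2 = Vf/Ef + (1-Vf)/Em = 0.4/110 + 0.6/6
E2 = 9.65 GPa

9.65 GPa


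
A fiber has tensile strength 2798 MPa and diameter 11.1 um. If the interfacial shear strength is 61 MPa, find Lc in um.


Lc = sigma_f * d / (2 * tau_i) = 2798 * 11.1 / (2 * 61) = 254.6 um

254.6 um


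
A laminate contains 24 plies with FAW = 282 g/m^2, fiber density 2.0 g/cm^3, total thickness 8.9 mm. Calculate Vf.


Vf = n * FAW / (rho_f * h * 1000) = 24 * 282 / (2.0 * 8.9 * 1000) = 0.3802

0.3802


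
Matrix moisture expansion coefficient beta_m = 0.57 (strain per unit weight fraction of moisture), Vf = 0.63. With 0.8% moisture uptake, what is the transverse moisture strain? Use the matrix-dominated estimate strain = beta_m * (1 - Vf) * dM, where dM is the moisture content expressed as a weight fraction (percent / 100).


dM = 0.8/100 = 0.008
strain = beta_m * (1-Vf) * dM = 0.57 * 0.37 * 0.008 = 0.0016872

0.0016872


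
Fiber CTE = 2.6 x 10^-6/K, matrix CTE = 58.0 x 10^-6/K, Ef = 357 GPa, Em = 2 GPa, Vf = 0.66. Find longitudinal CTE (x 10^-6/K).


E1 = Ef*Vf + Em*(1-Vf) = 236.3
alpha_1 = (alpha_f*Ef*Vf + alpha_m*Em*(1-Vf))/E1 = 2.76 x 10^-6/K

2.76 x 10^-6/K


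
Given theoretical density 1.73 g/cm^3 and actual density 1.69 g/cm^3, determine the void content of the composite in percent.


Void% = (rho_theo - rho_actual)/rho_theo * 100 = (1.73 - 1.69)/1.73 * 100 = 2.31%

2.31%


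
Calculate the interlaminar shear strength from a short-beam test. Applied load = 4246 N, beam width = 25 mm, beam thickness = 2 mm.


ILSS = 3F/(4bh) = 3*4246/(4*25*2) = 63.69 MPa

63.69 MPa


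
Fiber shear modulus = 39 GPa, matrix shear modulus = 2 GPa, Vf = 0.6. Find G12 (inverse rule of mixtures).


1/G12 = Vf/Gf + (1-Vf)/Gm = 0.6/39 + 0.4/2
G12 = 4.64 GPa

4.64 GPa


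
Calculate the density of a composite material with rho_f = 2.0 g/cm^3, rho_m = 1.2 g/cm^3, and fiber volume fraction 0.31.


rho_c = rho_f*Vf + rho_m*(1-Vf) = 2.0*0.31 + 1.2*0.69 = 1.448 g/cm^3

1.448 g/cm^3


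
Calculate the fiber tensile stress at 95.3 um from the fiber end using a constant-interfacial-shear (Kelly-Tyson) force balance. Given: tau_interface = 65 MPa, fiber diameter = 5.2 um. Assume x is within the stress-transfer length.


Force balance: sigma_f * (pi*d^2/4) = tau * (pi*d) * x  ->  sigma_f = 4 * tau * x / d
sigma_f = 4 * 65 * 95.3 / 5.2 = 4765.0 MPa

4765.0 MPa


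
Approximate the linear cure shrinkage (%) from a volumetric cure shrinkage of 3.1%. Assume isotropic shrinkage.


Linear shrinkage ≈ vol_shrink/3 = 3.1/3 = 1.033%

1.033%
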